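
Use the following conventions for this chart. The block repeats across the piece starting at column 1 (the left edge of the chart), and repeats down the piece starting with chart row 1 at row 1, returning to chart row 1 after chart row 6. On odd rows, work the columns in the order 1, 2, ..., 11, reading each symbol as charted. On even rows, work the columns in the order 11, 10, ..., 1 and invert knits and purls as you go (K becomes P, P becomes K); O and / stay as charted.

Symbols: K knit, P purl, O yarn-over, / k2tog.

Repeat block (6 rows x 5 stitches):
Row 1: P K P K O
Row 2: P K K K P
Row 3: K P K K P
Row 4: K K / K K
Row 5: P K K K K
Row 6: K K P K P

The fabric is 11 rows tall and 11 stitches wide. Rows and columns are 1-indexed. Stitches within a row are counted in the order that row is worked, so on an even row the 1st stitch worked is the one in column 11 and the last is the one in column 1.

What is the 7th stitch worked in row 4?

Stitch:
P

Derivation:
For row 4: chart row = ((4-1) mod 6) + 1 = 4; this is a WS (even) row.
Chart row 4 tiled across columns 1-11: K K / K K K K / K K K
WS row: flip the tiled sequence (start at column 11) and apply K<->P; O and / stay.
Row 4 as worked: P P P / P P P P / P P
The 7th stitch worked is P.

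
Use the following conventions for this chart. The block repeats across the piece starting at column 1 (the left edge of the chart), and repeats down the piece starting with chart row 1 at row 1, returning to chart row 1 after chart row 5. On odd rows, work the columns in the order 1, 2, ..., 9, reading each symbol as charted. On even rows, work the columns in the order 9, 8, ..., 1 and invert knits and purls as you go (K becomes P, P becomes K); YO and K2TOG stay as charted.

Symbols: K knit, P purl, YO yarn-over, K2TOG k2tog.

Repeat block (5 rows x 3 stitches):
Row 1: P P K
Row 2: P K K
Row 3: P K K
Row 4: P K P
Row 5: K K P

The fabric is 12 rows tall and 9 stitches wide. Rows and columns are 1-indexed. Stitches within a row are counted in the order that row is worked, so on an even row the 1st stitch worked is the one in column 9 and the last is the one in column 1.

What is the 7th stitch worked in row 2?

Result:
P

Derivation:
Row 2: (2-1) mod 5 = 1, so use chart row 2. Even row -> WS.
Chart row 2 tiled across columns 1-9: P K K P K K P K K
WS: work from column 9 back to column 1 (reverse the tiled row), swapping K<->P (YO and K2TOG unchanged).
Row 2 as worked: P P K P P K P P K
Counting 7 along the worked row gives P.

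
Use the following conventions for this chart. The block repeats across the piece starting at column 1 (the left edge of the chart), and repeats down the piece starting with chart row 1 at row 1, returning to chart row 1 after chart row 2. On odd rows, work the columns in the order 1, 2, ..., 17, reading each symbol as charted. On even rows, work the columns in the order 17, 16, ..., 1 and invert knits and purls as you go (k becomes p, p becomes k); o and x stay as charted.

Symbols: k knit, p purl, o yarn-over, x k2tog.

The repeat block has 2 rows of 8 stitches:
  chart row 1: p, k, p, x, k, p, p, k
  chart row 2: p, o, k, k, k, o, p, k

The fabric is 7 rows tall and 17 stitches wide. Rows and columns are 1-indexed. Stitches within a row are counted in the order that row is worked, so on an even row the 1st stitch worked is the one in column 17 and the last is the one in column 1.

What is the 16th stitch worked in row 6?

Result:
o

Derivation:
Row 6 uses chart row ((6-1) mod 2)+1 = 2. Row 6 is even, so WS.
Chart row 2 tiled across columns 1-17: p o k k k o p k p o k k k o p k p
WS row: flip the tiled sequence (start at column 17) and apply k<->p; o and x stay.
Row 6 as worked: k p k o p p p o k p k o p p p o k
Stitch 16 in working order -> o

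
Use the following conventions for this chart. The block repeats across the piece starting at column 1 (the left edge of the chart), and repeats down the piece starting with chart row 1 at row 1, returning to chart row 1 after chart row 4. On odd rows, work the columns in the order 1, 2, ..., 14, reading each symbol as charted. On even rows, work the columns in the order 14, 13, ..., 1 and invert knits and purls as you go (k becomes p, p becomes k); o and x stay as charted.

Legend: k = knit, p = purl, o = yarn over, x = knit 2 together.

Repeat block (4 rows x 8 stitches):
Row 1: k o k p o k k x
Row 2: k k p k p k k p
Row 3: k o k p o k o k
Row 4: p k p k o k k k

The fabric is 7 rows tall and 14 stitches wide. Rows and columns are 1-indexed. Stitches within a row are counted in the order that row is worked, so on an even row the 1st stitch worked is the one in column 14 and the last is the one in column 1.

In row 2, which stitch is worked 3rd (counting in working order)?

For row 2: chart row = ((2-1) mod 4) + 1 = 2; this is a WS (even) row.
Chart row 2 tiled across columns 1-14: k k p k p k k p k k p k p k
WS: work from column 14 back to column 1 (reverse the tiled row), swapping k<->p (o and x unchanged).
Row 2 as worked: p k p k p p k p p k p k p p
Stitch 3 in working order -> p

Result:
p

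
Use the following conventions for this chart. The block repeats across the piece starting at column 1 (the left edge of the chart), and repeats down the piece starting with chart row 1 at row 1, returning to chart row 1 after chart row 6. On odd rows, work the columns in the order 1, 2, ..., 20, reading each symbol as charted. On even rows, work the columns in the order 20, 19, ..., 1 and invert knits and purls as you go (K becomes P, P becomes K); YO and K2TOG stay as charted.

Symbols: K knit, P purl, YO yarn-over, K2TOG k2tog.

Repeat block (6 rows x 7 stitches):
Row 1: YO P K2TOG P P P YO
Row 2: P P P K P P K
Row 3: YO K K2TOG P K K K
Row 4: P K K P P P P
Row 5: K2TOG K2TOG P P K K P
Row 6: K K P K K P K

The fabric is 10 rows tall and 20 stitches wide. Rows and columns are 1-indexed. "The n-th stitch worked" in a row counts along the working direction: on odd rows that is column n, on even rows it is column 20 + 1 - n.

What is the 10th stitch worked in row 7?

== STITCH ==
K2TOG

Derivation:
For row 7: chart row = ((7-1) mod 6) + 1 = 1; this is a RS (odd) row.
Chart row 1 tiled across columns 1-20: YO P K2TOG P P P YO YO P K2TOG P P P YO YO P K2TOG P P P
Right side: take the tiled row as-is (worked left to right from column 1).
Counting 10 along the worked row gives K2TOG.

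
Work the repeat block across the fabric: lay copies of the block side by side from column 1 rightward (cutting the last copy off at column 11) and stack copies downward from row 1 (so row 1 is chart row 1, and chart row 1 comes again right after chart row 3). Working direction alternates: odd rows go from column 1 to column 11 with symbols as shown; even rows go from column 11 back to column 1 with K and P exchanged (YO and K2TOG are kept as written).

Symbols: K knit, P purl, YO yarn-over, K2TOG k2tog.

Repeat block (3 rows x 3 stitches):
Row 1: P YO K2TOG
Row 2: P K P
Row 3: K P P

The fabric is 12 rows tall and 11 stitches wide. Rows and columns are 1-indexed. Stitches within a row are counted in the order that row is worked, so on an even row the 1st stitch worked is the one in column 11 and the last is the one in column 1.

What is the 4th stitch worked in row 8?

Stitch:
P

Derivation:
Row 8: (8-1) mod 3 = 1, so use chart row 2. Even row -> WS.
Chart row 2 tiled across columns 1-11: P K P P K P P K P P K
Wrong side: read the tiled row from column 11 down to 1 and exchange K with P (leave YO, K2TOG).
Row 8 as worked: P K K P K K P K K P K
Counting 4 along the worked row gives P.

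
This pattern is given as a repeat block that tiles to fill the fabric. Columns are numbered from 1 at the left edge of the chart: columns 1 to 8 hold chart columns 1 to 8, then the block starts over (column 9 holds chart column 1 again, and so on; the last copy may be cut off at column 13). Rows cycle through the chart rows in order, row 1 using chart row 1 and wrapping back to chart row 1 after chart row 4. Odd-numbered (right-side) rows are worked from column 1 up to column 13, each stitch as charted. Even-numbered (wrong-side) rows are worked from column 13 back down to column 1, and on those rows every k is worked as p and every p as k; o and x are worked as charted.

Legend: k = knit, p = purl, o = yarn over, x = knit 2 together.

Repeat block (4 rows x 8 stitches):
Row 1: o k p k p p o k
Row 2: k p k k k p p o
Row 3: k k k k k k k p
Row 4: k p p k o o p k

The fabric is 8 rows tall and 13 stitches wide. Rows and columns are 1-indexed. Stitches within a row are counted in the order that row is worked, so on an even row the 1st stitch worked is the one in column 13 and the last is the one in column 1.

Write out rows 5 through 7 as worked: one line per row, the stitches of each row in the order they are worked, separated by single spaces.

Row 5: chart row 1, RS - tile across columns 1-13 and work as-is.
Row 6: chart row 2, WS - tiled (columns 1-13): k p k k k p p o k p k k k; work from column 13 back to 1 with k<->p swapped.
Row 7: chart row 3, RS - tile across columns 1-13 and work as-is.

Result:
o k p k p p o k o k p k p
p p p k p o k k p p p k p
k k k k k k k p k k k k k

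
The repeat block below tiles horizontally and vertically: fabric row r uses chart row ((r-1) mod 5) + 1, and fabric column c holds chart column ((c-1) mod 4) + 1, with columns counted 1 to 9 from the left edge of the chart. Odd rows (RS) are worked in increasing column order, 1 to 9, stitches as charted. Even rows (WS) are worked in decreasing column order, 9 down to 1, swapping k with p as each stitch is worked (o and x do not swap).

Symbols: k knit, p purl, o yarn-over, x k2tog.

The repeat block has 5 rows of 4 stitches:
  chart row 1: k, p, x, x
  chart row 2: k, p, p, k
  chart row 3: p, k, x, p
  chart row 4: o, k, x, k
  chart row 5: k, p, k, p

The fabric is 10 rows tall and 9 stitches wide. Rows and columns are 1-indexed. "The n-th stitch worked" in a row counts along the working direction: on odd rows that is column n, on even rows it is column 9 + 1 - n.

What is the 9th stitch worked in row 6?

Stitch:
p

Derivation:
For row 6: chart row = ((6-1) mod 5) + 1 = 1; this is a WS (even) row.
Chart row 1 tiled across columns 1-9: k p x x k p x x k
Wrong side: read the tiled row from column 9 down to 1 and exchange k with p (leave o, x).
Row 6 as worked: p x x k p x x k p
Stitch 9 in working order -> p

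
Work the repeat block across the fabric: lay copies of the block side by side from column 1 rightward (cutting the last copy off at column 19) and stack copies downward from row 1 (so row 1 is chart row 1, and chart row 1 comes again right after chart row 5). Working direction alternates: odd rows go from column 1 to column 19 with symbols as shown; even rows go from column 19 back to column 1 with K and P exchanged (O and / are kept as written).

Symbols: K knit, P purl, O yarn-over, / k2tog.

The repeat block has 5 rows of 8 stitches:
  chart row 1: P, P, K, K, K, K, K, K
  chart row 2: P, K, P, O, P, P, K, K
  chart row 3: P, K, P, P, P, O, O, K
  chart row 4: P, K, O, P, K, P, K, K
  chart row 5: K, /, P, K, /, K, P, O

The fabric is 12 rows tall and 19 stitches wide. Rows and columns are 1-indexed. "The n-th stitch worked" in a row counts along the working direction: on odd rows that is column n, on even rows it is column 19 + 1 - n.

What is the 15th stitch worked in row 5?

Stitch:
P

Derivation:
Row 5 uses chart row ((5-1) mod 5)+1 = 5. Row 5 is odd, so RS.
Chart row 5 tiled across columns 1-19: K / P K / K P O K / P K / K P O K / P
RS: work column 1 to column 19, symbols as charted — the tiled row is the row as worked.
Counting 15 along the worked row gives P.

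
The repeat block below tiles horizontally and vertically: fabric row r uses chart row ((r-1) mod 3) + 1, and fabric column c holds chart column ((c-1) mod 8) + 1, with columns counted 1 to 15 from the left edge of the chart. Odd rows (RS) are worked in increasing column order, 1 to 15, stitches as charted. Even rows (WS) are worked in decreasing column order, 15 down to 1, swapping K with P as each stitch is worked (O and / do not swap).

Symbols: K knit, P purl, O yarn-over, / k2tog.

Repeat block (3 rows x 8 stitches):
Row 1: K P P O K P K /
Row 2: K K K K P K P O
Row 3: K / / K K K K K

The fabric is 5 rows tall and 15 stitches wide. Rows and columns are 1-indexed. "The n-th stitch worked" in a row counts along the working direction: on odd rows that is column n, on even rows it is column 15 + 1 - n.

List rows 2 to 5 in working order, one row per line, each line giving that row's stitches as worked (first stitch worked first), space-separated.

Row 2: chart row 2, WS - tiled (columns 1-15): K K K K P K P O K K K K P K P; work from column 15 back to 1 with K<->P swapped.
Row 3: chart row 3, RS - tile across columns 1-15 and work as-is.
Row 4: chart row 1, WS - tiled (columns 1-15): K P P O K P K / K P P O K P K; work from column 15 back to 1 with K<->P swapped.
Row 5: chart row 2, RS - tile across columns 1-15 and work as-is.

== ROWS AS WORKED ==
K P K P P P P O K P K P P P P
K / / K K K K K K / / K K K K
P K P O K K P / P K P O K K P
K K K K P K P O K K K K P K P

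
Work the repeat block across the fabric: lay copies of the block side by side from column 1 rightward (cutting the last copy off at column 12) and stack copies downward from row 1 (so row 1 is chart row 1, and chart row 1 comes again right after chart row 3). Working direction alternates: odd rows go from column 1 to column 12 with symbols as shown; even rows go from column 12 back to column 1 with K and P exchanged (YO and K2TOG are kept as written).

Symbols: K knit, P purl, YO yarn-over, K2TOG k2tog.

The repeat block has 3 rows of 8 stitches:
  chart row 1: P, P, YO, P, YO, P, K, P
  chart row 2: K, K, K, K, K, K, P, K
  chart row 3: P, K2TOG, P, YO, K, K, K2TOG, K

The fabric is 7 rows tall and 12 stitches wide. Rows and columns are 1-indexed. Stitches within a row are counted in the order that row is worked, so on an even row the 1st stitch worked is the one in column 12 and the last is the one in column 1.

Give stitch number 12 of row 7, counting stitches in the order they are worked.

Row 7: (7-1) mod 3 = 0, so use chart row 1. Odd row -> RS.
Chart row 1 tiled across columns 1-12: P P YO P YO P K P P P YO P
Right side: take the tiled row as-is (worked left to right from column 1).
The 12th stitch worked is P.

== STITCH ==
P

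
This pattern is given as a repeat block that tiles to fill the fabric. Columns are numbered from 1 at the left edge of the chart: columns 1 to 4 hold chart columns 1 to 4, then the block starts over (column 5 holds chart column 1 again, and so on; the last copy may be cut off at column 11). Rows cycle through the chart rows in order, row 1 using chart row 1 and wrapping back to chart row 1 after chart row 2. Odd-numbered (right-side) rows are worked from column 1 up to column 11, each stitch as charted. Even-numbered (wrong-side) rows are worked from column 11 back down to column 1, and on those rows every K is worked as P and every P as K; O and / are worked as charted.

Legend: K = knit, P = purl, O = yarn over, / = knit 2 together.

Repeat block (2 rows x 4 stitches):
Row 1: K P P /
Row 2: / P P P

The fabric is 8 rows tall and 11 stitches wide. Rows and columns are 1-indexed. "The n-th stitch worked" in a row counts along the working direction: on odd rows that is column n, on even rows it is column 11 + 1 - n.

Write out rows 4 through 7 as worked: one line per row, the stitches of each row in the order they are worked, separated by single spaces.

Row 4: chart row 2, WS - tiled (columns 1-11): / P P P / P P P / P P; work from column 11 back to 1 with K<->P swapped.
Row 5: chart row 1, RS - tile across columns 1-11 and work as-is.
Row 6: chart row 2, WS - tiled (columns 1-11): / P P P / P P P / P P; work from column 11 back to 1 with K<->P swapped.
Row 7: chart row 1, RS - tile across columns 1-11 and work as-is.

Rows as worked:
K K / K K K / K K K /
K P P / K P P / K P P
K K / K K K / K K K /
K P P / K P P / K P P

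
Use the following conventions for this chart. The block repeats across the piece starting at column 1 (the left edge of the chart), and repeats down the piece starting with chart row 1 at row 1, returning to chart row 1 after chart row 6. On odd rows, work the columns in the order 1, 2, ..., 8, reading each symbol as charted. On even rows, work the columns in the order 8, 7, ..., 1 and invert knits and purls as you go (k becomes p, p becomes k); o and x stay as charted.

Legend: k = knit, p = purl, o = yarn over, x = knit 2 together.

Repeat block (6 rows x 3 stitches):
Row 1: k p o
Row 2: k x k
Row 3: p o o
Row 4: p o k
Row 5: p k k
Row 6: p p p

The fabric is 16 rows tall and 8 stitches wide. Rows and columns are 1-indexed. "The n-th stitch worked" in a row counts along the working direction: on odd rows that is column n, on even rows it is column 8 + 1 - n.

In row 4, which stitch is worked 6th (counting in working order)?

Row 4: (4-1) mod 6 = 3, so use chart row 4. Even row -> WS.
Chart row 4 tiled across columns 1-8: p o k p o k p o
WS row: flip the tiled sequence (start at column 8) and apply k<->p; o and x stay.
Row 4 as worked: o k p o k p o k
Stitch 6 in working order -> p

== STITCH ==
p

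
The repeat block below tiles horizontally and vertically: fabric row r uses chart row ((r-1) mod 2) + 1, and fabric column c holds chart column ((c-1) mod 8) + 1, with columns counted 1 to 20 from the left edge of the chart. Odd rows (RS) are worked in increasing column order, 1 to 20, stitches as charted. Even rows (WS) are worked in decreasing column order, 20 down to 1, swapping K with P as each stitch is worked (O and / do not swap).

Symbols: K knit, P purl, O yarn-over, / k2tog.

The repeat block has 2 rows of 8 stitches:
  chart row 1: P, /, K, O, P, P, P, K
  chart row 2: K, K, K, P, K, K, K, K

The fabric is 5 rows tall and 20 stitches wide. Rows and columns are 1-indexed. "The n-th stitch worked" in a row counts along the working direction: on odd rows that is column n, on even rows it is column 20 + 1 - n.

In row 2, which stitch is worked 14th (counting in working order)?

Row 2 uses chart row ((2-1) mod 2)+1 = 2. Row 2 is even, so WS.
Chart row 2 tiled across columns 1-20: K K K P K K K K K K K P K K K K K K K P
WS: work from column 20 back to column 1 (reverse the tiled row), swapping K<->P (O and / unchanged).
Row 2 as worked: K P P P P P P P K P P P P P P P K P P P
Stitch 14 in working order -> P

Result:
P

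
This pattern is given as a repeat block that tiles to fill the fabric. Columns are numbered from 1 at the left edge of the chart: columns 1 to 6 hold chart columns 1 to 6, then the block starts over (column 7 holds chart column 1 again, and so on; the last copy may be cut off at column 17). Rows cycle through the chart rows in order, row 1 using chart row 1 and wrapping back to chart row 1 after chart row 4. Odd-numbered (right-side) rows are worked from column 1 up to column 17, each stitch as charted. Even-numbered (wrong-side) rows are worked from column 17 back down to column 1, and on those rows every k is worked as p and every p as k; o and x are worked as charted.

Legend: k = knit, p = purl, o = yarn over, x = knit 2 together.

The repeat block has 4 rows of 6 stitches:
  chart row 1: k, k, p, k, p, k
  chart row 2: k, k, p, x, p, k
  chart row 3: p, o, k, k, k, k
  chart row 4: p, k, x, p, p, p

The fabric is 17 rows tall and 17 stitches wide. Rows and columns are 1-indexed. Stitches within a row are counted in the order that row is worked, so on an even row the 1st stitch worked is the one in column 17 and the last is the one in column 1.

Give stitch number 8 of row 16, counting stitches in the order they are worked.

Stitch:
k

Derivation:
For row 16: chart row = ((16-1) mod 4) + 1 = 4; this is a WS (even) row.
Chart row 4 tiled across columns 1-17: p k x p p p p k x p p p p k x p p
WS row: flip the tiled sequence (start at column 17) and apply k<->p; o and x stay.
Row 16 as worked: k k x p k k k k x p k k k k x p k
Counting 8 along the worked row gives k.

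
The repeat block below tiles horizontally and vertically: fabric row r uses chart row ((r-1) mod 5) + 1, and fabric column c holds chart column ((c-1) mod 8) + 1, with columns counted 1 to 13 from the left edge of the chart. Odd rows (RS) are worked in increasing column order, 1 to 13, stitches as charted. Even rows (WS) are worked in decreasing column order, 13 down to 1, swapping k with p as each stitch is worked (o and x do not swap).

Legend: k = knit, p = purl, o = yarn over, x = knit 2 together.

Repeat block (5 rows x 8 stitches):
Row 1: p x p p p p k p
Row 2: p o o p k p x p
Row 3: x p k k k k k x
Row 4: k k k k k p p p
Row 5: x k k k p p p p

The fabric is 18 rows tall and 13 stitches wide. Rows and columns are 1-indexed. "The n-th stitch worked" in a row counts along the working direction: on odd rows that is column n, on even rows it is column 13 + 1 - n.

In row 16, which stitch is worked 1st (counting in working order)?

Result:
k

Derivation:
Row 16: (16-1) mod 5 = 0, so use chart row 1. Even row -> WS.
Chart row 1 tiled across columns 1-13: p x p p p p k p p x p p p
WS row: flip the tiled sequence (start at column 13) and apply k<->p; o and x stay.
Row 16 as worked: k k k x k k p k k k k x k
The 1st stitch worked is k.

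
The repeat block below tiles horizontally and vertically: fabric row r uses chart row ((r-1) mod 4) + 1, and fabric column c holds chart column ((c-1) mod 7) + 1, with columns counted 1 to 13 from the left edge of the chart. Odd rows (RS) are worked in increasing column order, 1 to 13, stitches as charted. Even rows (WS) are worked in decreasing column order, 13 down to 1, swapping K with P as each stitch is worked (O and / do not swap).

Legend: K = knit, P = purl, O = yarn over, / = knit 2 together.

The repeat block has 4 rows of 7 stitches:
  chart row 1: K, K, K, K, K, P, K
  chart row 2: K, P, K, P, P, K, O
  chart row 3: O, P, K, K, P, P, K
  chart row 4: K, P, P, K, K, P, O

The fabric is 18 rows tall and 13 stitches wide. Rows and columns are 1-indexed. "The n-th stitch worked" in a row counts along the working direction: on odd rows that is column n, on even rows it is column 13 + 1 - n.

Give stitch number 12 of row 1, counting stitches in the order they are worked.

For row 1: chart row = ((1-1) mod 4) + 1 = 1; this is a RS (odd) row.
Chart row 1 tiled across columns 1-13: K K K K K P K K K K K K P
RS: work column 1 to column 13, symbols as charted — the tiled row is the row as worked.
Stitch 12 in working order -> K

== STITCH ==
K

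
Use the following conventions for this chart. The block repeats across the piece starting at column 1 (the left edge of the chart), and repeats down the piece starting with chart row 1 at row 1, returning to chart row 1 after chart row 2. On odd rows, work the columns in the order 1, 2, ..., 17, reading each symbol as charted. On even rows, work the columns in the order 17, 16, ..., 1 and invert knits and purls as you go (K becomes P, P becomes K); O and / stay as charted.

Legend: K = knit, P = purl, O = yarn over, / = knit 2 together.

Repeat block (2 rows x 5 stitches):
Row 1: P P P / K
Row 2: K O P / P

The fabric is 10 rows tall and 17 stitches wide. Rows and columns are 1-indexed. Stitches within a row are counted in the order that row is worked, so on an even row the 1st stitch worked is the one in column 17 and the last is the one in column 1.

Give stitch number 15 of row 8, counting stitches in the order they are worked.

For row 8: chart row = ((8-1) mod 2) + 1 = 2; this is a WS (even) row.
Chart row 2 tiled across columns 1-17: K O P / P K O P / P K O P / P K O
Wrong side: read the tiled row from column 17 down to 1 and exchange K with P (leave O, /).
Row 8 as worked: O P K / K O P K / K O P K / K O P
Stitch 15 in working order -> K

== STITCH ==
K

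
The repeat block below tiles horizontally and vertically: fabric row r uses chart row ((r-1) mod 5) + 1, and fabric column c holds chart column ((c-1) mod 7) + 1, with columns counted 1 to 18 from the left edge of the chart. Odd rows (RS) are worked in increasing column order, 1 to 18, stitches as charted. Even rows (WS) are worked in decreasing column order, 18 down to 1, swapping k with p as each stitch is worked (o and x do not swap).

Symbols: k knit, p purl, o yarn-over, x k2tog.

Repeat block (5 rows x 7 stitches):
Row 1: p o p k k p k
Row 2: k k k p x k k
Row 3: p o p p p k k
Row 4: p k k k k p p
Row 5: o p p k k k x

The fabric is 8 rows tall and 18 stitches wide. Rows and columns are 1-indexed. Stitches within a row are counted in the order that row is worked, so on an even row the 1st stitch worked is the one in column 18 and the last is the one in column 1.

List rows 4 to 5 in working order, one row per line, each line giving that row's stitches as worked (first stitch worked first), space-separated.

Rows as worked:
p p p k k k p p p p k k k p p p p k
o p p k k k x o p p k k k x o p p k

Derivation:
Row 4: chart row 4, WS - tiled (columns 1-18): p k k k k p p p k k k k p p p k k k; work from column 18 back to 1 with k<->p swapped.
Row 5: chart row 5, RS - tile across columns 1-18 and work as-is.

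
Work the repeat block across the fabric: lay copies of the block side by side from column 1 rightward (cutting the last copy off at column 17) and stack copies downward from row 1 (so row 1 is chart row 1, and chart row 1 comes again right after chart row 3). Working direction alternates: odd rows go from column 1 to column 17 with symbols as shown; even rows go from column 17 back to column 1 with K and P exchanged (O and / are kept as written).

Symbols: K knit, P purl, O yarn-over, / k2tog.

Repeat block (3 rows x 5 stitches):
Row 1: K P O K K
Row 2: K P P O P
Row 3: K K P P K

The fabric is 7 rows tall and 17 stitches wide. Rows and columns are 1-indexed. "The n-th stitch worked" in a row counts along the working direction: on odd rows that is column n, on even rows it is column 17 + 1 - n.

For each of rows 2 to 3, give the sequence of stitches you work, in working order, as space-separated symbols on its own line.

Row 2: chart row 2, WS - tiled (columns 1-17): K P P O P K P P O P K P P O P K P; work from column 17 back to 1 with K<->P swapped.
Row 3: chart row 3, RS - tile across columns 1-17 and work as-is.

Rows as worked:
K P K O K K P K O K K P K O K K P
K K P P K K K P P K K K P P K K K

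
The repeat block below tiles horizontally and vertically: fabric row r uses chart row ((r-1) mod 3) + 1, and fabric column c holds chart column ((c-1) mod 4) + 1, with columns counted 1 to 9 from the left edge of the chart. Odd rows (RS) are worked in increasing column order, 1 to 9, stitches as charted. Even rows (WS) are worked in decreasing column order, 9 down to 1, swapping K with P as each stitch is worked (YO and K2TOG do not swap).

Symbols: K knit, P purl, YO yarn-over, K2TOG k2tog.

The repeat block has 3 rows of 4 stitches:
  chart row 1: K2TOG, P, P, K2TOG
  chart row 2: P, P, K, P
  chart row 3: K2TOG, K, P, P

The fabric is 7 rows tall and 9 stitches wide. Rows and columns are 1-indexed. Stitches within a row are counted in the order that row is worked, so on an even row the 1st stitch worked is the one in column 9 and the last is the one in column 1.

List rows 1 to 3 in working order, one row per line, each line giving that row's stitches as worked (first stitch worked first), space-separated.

Result:
K2TOG P P K2TOG K2TOG P P K2TOG K2TOG
K K P K K K P K K
K2TOG K P P K2TOG K P P K2TOG

Derivation:
Row 1: chart row 1, RS - tile across columns 1-9 and work as-is.
Row 2: chart row 2, WS - tiled (columns 1-9): P P K P P P K P P; work from column 9 back to 1 with K<->P swapped.
Row 3: chart row 3, RS - tile across columns 1-9 and work as-is.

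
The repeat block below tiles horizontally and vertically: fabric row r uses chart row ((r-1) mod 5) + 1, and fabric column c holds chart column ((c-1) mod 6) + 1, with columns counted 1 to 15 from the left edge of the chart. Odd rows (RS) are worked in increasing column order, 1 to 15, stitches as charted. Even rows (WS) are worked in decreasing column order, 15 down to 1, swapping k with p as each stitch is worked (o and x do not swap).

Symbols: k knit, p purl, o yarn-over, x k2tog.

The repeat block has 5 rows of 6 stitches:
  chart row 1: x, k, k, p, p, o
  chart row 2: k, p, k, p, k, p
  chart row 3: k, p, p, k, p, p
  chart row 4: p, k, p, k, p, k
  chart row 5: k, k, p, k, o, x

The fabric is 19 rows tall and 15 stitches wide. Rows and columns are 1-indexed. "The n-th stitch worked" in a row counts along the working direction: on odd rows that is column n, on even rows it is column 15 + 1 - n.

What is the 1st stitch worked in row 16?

Result:
p

Derivation:
Row 16: (16-1) mod 5 = 0, so use chart row 1. Even row -> WS.
Chart row 1 tiled across columns 1-15: x k k p p o x k k p p o x k k
WS: work from column 15 back to column 1 (reverse the tiled row), swapping k<->p (o and x unchanged).
Row 16 as worked: p p x o k k p p x o k k p p x
The 1st stitch worked is p.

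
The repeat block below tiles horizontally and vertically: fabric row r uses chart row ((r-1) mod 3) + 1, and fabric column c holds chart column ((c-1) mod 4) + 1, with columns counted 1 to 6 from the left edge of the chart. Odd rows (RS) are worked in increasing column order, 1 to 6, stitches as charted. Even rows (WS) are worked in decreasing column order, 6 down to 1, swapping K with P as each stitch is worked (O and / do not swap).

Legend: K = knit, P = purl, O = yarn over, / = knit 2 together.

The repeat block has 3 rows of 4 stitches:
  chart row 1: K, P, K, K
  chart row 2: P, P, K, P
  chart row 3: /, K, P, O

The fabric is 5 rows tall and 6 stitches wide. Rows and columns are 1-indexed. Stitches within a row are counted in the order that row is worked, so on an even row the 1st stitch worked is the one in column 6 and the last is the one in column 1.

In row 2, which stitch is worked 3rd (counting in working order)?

Result:
K

Derivation:
For row 2: chart row = ((2-1) mod 3) + 1 = 2; this is a WS (even) row.
Chart row 2 tiled across columns 1-6: P P K P P P
Wrong side: read the tiled row from column 6 down to 1 and exchange K with P (leave O, /).
Row 2 as worked: K K K P K K
Counting 3 along the worked row gives K.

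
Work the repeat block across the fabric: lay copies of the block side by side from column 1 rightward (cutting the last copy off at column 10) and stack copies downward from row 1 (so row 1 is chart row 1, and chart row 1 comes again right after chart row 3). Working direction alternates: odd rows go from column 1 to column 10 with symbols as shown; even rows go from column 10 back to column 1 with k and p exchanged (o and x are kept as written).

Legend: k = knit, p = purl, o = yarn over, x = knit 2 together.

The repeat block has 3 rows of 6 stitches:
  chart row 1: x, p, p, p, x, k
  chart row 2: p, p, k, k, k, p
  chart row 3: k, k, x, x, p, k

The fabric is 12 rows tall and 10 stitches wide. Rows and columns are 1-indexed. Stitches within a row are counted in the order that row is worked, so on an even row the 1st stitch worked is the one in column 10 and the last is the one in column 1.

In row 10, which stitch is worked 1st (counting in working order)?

Stitch:
k

Derivation:
Row 10: (10-1) mod 3 = 0, so use chart row 1. Even row -> WS.
Chart row 1 tiled across columns 1-10: x p p p x k x p p p
Wrong side: read the tiled row from column 10 down to 1 and exchange k with p (leave o, x).
Row 10 as worked: k k k x p x k k k x
Stitch 1 in working order -> k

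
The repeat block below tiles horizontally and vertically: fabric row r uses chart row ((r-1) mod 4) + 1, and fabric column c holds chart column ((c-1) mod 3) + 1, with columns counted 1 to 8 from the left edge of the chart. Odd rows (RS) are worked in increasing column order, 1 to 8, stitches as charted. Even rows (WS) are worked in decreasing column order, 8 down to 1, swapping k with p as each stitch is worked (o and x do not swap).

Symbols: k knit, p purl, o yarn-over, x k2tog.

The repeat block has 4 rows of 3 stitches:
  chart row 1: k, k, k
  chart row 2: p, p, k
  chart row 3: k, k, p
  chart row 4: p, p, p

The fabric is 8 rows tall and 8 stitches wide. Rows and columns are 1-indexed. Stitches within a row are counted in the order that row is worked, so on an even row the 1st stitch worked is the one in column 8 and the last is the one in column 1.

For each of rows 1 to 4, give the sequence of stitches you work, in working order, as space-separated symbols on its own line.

Row 1: chart row 1, RS - tile across columns 1-8 and work as-is.
Row 2: chart row 2, WS - tiled (columns 1-8): p p k p p k p p; work from column 8 back to 1 with k<->p swapped.
Row 3: chart row 3, RS - tile across columns 1-8 and work as-is.
Row 4: chart row 4, WS - tiled (columns 1-8): p p p p p p p p; work from column 8 back to 1 with k<->p swapped.

== ROWS AS WORKED ==
k k k k k k k k
k k p k k p k k
k k p k k p k k
k k k k k k k k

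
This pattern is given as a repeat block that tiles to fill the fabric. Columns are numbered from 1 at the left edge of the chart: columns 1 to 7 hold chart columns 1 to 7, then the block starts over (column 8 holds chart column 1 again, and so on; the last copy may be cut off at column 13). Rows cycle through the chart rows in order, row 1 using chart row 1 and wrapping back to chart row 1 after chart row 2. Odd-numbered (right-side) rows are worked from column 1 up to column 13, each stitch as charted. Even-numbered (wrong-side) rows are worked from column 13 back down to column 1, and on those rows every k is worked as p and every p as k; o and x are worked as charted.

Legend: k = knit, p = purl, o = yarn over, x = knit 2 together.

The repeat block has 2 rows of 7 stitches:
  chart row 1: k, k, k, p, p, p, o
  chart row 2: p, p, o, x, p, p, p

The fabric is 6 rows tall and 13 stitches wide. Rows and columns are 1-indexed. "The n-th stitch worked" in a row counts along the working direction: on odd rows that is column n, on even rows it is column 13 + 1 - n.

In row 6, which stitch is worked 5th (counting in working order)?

Result:
k

Derivation:
Row 6: (6-1) mod 2 = 1, so use chart row 2. Even row -> WS.
Chart row 2 tiled across columns 1-13: p p o x p p p p p o x p p
WS: work from column 13 back to column 1 (reverse the tiled row), swapping k<->p (o and x unchanged).
Row 6 as worked: k k x o k k k k k x o k k
Stitch 5 in working order -> k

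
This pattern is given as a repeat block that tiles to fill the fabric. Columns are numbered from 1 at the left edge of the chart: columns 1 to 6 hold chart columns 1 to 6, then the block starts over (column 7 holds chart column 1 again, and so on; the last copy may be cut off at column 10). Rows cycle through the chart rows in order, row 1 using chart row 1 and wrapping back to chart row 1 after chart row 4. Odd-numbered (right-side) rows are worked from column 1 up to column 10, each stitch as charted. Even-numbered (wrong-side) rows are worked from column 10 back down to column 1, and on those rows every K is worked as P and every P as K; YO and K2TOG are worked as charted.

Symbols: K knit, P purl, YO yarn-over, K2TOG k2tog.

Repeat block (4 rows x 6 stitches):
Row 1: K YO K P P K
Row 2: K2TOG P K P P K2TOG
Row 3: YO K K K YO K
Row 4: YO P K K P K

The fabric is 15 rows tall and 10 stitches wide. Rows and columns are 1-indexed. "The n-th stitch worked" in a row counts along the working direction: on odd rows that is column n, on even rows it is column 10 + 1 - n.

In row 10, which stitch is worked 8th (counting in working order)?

For row 10: chart row = ((10-1) mod 4) + 1 = 2; this is a WS (even) row.
Chart row 2 tiled across columns 1-10: K2TOG P K P P K2TOG K2TOG P K P
WS row: flip the tiled sequence (start at column 10) and apply K<->P; YO and K2TOG stay.
Row 10 as worked: K P K K2TOG K2TOG K K P K K2TOG
The 8th stitch worked is P.

== STITCH ==
P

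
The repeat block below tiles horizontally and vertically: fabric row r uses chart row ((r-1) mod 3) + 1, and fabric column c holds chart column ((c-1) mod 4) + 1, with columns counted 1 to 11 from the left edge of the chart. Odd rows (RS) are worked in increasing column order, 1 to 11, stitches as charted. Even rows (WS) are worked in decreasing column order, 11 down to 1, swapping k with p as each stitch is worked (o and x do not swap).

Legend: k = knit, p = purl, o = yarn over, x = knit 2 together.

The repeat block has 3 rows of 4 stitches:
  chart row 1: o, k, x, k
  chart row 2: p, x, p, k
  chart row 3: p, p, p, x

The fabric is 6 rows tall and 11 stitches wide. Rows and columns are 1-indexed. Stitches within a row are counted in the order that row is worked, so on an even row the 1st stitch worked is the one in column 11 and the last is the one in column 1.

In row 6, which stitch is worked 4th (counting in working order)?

Row 6 uses chart row ((6-1) mod 3)+1 = 3. Row 6 is even, so WS.
Chart row 3 tiled across columns 1-11: p p p x p p p x p p p
Wrong side: read the tiled row from column 11 down to 1 and exchange k with p (leave o, x).
Row 6 as worked: k k k x k k k x k k k
Stitch 4 in working order -> x

Stitch:
x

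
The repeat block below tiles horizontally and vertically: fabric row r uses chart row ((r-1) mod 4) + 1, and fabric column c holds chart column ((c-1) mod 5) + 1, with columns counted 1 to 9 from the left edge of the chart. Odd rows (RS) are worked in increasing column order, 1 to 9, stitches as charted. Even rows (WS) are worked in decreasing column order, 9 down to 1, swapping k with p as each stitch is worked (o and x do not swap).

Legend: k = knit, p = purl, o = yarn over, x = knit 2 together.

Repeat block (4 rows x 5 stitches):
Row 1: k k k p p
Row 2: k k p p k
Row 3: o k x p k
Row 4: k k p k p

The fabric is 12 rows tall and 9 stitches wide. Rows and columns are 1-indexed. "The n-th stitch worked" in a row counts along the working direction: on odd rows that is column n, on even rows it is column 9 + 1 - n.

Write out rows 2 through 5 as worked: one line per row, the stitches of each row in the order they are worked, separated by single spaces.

Row 2: chart row 2, WS - tiled (columns 1-9): k k p p k k k p p; work from column 9 back to 1 with k<->p swapped.
Row 3: chart row 3, RS - tile across columns 1-9 and work as-is.
Row 4: chart row 4, WS - tiled (columns 1-9): k k p k p k k p k; work from column 9 back to 1 with k<->p swapped.
Row 5: chart row 1, RS - tile across columns 1-9 and work as-is.

== ROWS AS WORKED ==
k k p p p k k p p
o k x p k o k x p
p k p p k p k p p
k k k p p k k k p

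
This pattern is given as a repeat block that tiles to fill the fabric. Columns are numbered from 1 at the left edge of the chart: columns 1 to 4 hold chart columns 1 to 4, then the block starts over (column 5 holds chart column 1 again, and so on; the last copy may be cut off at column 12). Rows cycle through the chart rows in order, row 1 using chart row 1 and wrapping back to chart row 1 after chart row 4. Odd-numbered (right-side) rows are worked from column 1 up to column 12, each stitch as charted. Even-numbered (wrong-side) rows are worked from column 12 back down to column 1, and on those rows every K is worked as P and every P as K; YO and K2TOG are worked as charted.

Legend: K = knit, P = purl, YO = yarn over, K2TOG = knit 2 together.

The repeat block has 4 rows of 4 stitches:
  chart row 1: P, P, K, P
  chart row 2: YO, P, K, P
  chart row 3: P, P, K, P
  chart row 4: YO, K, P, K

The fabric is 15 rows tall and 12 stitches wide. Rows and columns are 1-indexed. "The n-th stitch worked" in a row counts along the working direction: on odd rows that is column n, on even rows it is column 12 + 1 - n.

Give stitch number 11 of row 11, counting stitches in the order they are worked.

Row 11 uses chart row ((11-1) mod 4)+1 = 3. Row 11 is odd, so RS.
Chart row 3 tiled across columns 1-12: P P K P P P K P P P K P
RS: work column 1 to column 12, symbols as charted — the tiled row is the row as worked.
Stitch 11 in working order -> K

Result:
K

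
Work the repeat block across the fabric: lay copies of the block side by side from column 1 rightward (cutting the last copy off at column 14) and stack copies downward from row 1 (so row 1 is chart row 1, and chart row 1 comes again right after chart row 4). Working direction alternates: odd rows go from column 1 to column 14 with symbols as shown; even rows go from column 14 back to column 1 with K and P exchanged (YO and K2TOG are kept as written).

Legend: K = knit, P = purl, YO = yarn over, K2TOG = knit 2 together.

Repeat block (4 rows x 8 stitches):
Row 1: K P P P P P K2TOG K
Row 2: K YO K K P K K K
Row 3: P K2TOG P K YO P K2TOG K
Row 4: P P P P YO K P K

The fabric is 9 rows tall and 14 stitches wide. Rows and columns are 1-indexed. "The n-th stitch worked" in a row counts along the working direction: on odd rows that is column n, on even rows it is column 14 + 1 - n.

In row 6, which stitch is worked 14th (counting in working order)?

For row 6: chart row = ((6-1) mod 4) + 1 = 2; this is a WS (even) row.
Chart row 2 tiled across columns 1-14: K YO K K P K K K K YO K K P K
WS row: flip the tiled sequence (start at column 14) and apply K<->P; YO and K2TOG stay.
Row 6 as worked: P K P P YO P P P P K P P YO P
Stitch 14 in working order -> P

Result:
P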